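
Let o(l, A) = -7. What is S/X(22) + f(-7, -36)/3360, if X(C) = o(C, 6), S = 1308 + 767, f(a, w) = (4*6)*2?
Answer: -20749/70 ≈ -296.41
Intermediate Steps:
f(a, w) = 48 (f(a, w) = 24*2 = 48)
S = 2075
X(C) = -7
S/X(22) + f(-7, -36)/3360 = 2075/(-7) + 48/3360 = 2075*(-⅐) + 48*(1/3360) = -2075/7 + 1/70 = -20749/70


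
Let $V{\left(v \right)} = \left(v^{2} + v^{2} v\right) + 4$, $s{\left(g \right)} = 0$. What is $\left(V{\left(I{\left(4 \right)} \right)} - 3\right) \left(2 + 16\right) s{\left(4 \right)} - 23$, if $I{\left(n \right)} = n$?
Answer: $-23$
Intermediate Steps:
$V{\left(v \right)} = 4 + v^{2} + v^{3}$ ($V{\left(v \right)} = \left(v^{2} + v^{3}\right) + 4 = 4 + v^{2} + v^{3}$)
$\left(V{\left(I{\left(4 \right)} \right)} - 3\right) \left(2 + 16\right) s{\left(4 \right)} - 23 = \left(\left(4 + 4^{2} + 4^{3}\right) - 3\right) \left(2 + 16\right) 0 - 23 = \left(\left(4 + 16 + 64\right) - 3\right) 18 \cdot 0 - 23 = \left(84 - 3\right) 18 \cdot 0 - 23 = 81 \cdot 18 \cdot 0 - 23 = 1458 \cdot 0 - 23 = 0 - 23 = -23$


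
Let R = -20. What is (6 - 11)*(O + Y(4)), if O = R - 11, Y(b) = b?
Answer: 135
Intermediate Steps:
O = -31 (O = -20 - 11 = -31)
(6 - 11)*(O + Y(4)) = (6 - 11)*(-31 + 4) = -5*(-27) = 135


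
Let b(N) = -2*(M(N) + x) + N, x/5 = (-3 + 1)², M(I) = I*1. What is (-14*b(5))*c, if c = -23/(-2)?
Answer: 7245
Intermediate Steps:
M(I) = I
c = 23/2 (c = -23*(-½) = 23/2 ≈ 11.500)
x = 20 (x = 5*(-3 + 1)² = 5*(-2)² = 5*4 = 20)
b(N) = -40 - N (b(N) = -2*(N + 20) + N = -2*(20 + N) + N = (-40 - 2*N) + N = -40 - N)
(-14*b(5))*c = -14*(-40 - 1*5)*(23/2) = -14*(-40 - 5)*(23/2) = -14*(-45)*(23/2) = 630*(23/2) = 7245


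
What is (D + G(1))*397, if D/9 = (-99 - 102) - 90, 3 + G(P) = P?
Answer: -1040537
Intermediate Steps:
G(P) = -3 + P
D = -2619 (D = 9*((-99 - 102) - 90) = 9*(-201 - 90) = 9*(-291) = -2619)
(D + G(1))*397 = (-2619 + (-3 + 1))*397 = (-2619 - 2)*397 = -2621*397 = -1040537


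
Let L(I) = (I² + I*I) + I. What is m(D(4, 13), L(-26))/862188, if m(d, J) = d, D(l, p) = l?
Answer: 1/215547 ≈ 4.6394e-6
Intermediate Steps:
L(I) = I + 2*I² (L(I) = (I² + I²) + I = 2*I² + I = I + 2*I²)
m(D(4, 13), L(-26))/862188 = 4/862188 = 4*(1/862188) = 1/215547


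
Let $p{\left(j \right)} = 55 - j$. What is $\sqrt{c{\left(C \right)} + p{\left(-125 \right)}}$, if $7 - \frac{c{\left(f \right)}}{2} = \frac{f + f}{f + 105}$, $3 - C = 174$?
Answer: $\frac{2 \sqrt{5555}}{11} \approx 13.551$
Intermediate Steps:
$C = -171$ ($C = 3 - 174 = -171$)
$c{\left(f \right)} = 14 - \frac{4 f}{105 + f}$ ($c{\left(f \right)} = 14 - 2 \frac{f + f}{f + 105} = 14 - 2 \frac{2 f}{105 + f} = 14 - \frac{4 f}{105 + f}$)
$\sqrt{c{\left(C \right)} + p{\left(-125 \right)}} = \sqrt{\frac{10 \left(147 - 171\right)}{105 - 171} + \left(55 - -125\right)} = \sqrt{10 \frac{1}{-66} \left(-24\right) + \left(55 + 125\right)} = \sqrt{10 \left(- \frac{1}{66}\right) \left(-24\right) + 180} = \sqrt{\frac{40}{11} + 180} = \sqrt{\frac{2020}{11}} = \frac{2 \sqrt{5555}}{11}$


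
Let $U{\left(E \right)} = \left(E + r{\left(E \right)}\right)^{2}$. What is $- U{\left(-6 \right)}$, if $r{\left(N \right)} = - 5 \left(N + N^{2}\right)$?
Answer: $-24336$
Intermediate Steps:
$r{\left(N \right)} = - 5 N - 5 N^{2}$
$U{\left(E \right)} = \left(E - 5 E \left(1 + E\right)\right)^{2}$
$- U{\left(-6 \right)} = - \left(-6\right)^{2} \left(4 + 5 \left(-6\right)\right)^{2} = - 36 \left(4 - 30\right)^{2} = - 36 \left(-26\right)^{2} = - 36 \cdot 676 = \left(-1\right) 24336 = -24336$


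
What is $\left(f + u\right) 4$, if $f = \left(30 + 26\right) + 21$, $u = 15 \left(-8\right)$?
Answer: $-172$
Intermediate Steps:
$u = -120$
$f = 77$ ($f = 56 + 21 = 77$)
$\left(f + u\right) 4 = \left(77 - 120\right) 4 = \left(-43\right) 4 = -172$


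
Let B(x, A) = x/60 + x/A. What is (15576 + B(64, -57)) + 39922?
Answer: 15816914/285 ≈ 55498.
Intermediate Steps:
B(x, A) = x/60 + x/A (B(x, A) = x*(1/60) + x/A = x/60 + x/A)
(15576 + B(64, -57)) + 39922 = (15576 + ((1/60)*64 + 64/(-57))) + 39922 = (15576 + (16/15 + 64*(-1/57))) + 39922 = (15576 + (16/15 - 64/57)) + 39922 = (15576 - 16/285) + 39922 = 4439144/285 + 39922 = 15816914/285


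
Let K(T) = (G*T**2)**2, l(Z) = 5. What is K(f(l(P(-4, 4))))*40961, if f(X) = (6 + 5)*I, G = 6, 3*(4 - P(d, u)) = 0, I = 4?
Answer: 5526927369216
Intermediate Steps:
P(d, u) = 4 (P(d, u) = 4 - 1/3*0 = 4 + 0 = 4)
f(X) = 44 (f(X) = (6 + 5)*4 = 11*4 = 44)
K(T) = 36*T**4 (K(T) = (6*T**2)**2 = 36*T**4)
K(f(l(P(-4, 4))))*40961 = (36*44**4)*40961 = (36*3748096)*40961 = 134931456*40961 = 5526927369216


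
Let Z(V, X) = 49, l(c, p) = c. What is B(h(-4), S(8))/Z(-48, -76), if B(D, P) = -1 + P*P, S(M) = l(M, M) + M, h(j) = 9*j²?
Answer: 255/49 ≈ 5.2041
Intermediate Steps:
S(M) = 2*M (S(M) = M + M = 2*M)
B(D, P) = -1 + P²
B(h(-4), S(8))/Z(-48, -76) = (-1 + (2*8)²)/49 = (-1 + 16²)*(1/49) = (-1 + 256)*(1/49) = 255*(1/49) = 255/49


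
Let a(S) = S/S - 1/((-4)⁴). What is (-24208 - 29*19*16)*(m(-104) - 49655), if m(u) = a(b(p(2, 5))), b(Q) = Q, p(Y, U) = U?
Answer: 1639773825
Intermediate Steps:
a(S) = 255/256 (a(S) = 1 - 1/256 = 255/256)
m(u) = 255/256
(-24208 - 29*19*16)*(m(-104) - 49655) = (-24208 - 29*19*16)*(255/256 - 49655) = (-24208 - 551*16)*(-12711425/256) = (-24208 - 8816)*(-12711425/256) = -33024*(-12711425/256) = 1639773825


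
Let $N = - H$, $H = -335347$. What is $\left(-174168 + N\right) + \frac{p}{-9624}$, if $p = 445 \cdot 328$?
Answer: $\frac{193880092}{1203} \approx 1.6116 \cdot 10^{5}$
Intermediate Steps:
$p = 145960$
$N = 335347$ ($N = \left(-1\right) \left(-335347\right) = 335347$)
$\left(-174168 + N\right) + \frac{p}{-9624} = \left(-174168 + 335347\right) + \frac{145960}{-9624} = 161179 + 145960 \left(- \frac{1}{9624}\right) = 161179 - \frac{18245}{1203} = \frac{193880092}{1203}$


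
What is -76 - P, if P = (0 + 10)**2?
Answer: -176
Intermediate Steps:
P = 100 (P = 10**2 = 100)
-76 - P = -76 - 1*100 = -76 - 100 = -176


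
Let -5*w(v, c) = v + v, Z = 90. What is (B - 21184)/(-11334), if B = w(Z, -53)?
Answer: 10610/5667 ≈ 1.8722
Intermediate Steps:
w(v, c) = -2*v/5 (w(v, c) = -(v + v)/5 = -2*v/5)
B = -36 (B = -⅖*90 = -36)
(B - 21184)/(-11334) = (-36 - 21184)/(-11334) = -21220*(-1/11334) = 10610/5667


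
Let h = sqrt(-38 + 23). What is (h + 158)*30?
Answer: 4740 + 30*I*sqrt(15) ≈ 4740.0 + 116.19*I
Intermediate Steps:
h = I*sqrt(15) (h = sqrt(-15) = I*sqrt(15) ≈ 3.873*I)
(h + 158)*30 = (I*sqrt(15) + 158)*30 = (158 + I*sqrt(15))*30 = 4740 + 30*I*sqrt(15)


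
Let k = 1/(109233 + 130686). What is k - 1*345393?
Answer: -82866343166/239919 ≈ -3.4539e+5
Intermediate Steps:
k = 1/239919 ≈ 4.1681e-6
k - 1*345393 = 1/239919 - 1*345393 = 1/239919 - 345393 = -82866343166/239919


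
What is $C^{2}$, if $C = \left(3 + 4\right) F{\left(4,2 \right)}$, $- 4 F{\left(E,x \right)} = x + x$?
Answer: $49$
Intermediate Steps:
$F{\left(E,x \right)} = - \frac{x}{2}$ ($F{\left(E,x \right)} = - \frac{x + x}{4} = - \frac{2 x}{4} = - \frac{x}{2}$)
$C = -7$ ($C = \left(3 + 4\right) \left(\left(- \frac{1}{2}\right) 2\right) = 7 \left(-1\right) = -7$)
$C^{2} = \left(-7\right)^{2} = 49$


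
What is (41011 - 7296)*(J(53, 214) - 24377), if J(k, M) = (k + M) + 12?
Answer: -812464070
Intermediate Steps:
J(k, M) = 12 + M + k (J(k, M) = (M + k) + 12 = 12 + M + k)
(41011 - 7296)*(J(53, 214) - 24377) = (41011 - 7296)*((12 + 214 + 53) - 24377) = 33715*(279 - 24377) = 33715*(-24098) = -812464070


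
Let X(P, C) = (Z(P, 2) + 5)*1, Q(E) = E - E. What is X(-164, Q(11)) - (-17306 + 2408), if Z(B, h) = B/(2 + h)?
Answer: 14862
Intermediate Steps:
Q(E) = 0
Z(B, h) = B/(2 + h)
X(P, C) = 5 + P/4 (X(P, C) = (P/(2 + 2) + 5)*1 = (P/4 + 5)*1 = (5 + P/4)*1 = 5 + P/4)
X(-164, Q(11)) - (-17306 + 2408) = (5 + (¼)*(-164)) - (-17306 + 2408) = (5 - 41) - 1*(-14898) = -36 + 14898 = 14862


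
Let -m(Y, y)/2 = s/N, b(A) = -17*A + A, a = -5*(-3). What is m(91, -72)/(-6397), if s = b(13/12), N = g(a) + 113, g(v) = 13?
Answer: -52/1209033 ≈ -4.3010e-5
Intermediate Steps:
a = 15
b(A) = -16*A
N = 126 (N = 13 + 113 = 126)
s = -52/3 (s = -208/12 = -16*13/12 = -52/3 ≈ -17.333)
m(Y, y) = 52/189 (m(Y, y) = -(-104)/(3*126) = -2*(-26/189) = 52/189)
m(91, -72)/(-6397) = (52/189)/(-6397) = (52/189)*(-1/6397) = -52/1209033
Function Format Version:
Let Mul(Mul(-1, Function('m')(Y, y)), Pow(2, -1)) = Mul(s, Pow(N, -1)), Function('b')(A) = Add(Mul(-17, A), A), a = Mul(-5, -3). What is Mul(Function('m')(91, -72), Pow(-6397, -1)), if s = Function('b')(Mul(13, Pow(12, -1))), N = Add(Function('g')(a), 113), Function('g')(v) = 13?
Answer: Rational(-52, 1209033) ≈ -4.3010e-5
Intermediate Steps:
a = 15
Function('b')(A) = Mul(-16, A)
N = 126 (N = Add(13, 113) = 126)
s = Rational(-52, 3) (s = Mul(-16, Mul(13, Pow(12, -1))) = Mul(-16, Mul(13, Rational(1, 12))) = Mul(-16, Rational(13, 12)) = Rational(-52, 3) ≈ -17.333)
Function('m')(Y, y) = Rational(52, 189) (Function('m')(Y, y) = Mul(-2, Mul(Rational(-52, 3), Pow(126, -1))) = Mul(-2, Mul(Rational(-52, 3), Rational(1, 126))) = Mul(-2, Rational(-26, 189)) = Rational(52, 189))
Mul(Function('m')(91, -72), Pow(-6397, -1)) = Mul(Rational(52, 189), Pow(-6397, -1)) = Mul(Rational(52, 189), Rational(-1, 6397)) = Rational(-52, 1209033)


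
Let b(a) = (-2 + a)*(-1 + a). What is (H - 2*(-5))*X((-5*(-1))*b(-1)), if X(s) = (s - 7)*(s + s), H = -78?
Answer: -93840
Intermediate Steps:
b(a) = (-1 + a)*(-2 + a)
X(s) = 2*s*(-7 + s) (X(s) = (-7 + s)*(2*s) = 2*s*(-7 + s))
(H - 2*(-5))*X((-5*(-1))*b(-1)) = (-78 - 2*(-5))*(2*((-5*(-1))*(2 + (-1)**2 - 3*(-1)))*(-7 + (-5*(-1))*(2 + (-1)**2 - 3*(-1)))) = (-78 + 10)*(2*(5*(2 + 1 + 3))*(-7 + 5*(2 + 1 + 3))) = -136*5*6*(-7 + 5*6) = -136*30*(-7 + 30) = -136*30*23 = -68*1380 = -93840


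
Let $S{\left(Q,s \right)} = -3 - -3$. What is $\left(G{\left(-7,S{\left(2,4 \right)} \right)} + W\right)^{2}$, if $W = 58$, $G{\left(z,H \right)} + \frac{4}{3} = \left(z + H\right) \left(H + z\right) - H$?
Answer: $\frac{100489}{9} \approx 11165.0$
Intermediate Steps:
$S{\left(Q,s \right)} = 0$ ($S{\left(Q,s \right)} = -3 + 3 = 0$)
$G{\left(z,H \right)} = - \frac{4}{3} + \left(H + z\right)^{2} - H$ ($G{\left(z,H \right)} = - \frac{4}{3} - \left(H - \left(z + H\right) \left(H + z\right)\right) = - \frac{4}{3} - \left(H - \left(H + z\right) \left(H + z\right)\right) = - \frac{4}{3} - \left(H - \left(H + z\right)^{2}\right) = - \frac{4}{3} + \left(H + z\right)^{2} - H$)
$\left(G{\left(-7,S{\left(2,4 \right)} \right)} + W\right)^{2} = \left(\left(- \frac{4}{3} + \left(0 - 7\right)^{2} - 0\right) + 58\right)^{2} = \left(\left(- \frac{4}{3} + \left(-7\right)^{2} + 0\right) + 58\right)^{2} = \left(\left(- \frac{4}{3} + 49 + 0\right) + 58\right)^{2} = \left(\frac{143}{3} + 58\right)^{2} = \left(\frac{317}{3}\right)^{2} = \frac{100489}{9}$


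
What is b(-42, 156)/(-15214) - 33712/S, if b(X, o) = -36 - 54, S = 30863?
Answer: -36436907/33539263 ≈ -1.0864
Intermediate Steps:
b(X, o) = -90
b(-42, 156)/(-15214) - 33712/S = -90/(-15214) - 33712/30863 = -90*(-1/15214) - 33712*1/30863 = 45/7607 - 4816/4409 = -36436907/33539263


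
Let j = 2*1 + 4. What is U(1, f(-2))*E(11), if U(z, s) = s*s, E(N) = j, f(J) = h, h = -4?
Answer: 96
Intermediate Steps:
f(J) = -4
j = 6 (j = 2 + 4 = 6)
E(N) = 6
U(z, s) = s²
U(1, f(-2))*E(11) = (-4)²*6 = 16*6 = 96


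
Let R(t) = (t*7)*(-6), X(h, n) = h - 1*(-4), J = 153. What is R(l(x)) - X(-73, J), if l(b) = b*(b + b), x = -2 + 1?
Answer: -15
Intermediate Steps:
x = -1
l(b) = 2*b² (l(b) = b*(2*b) = 2*b²)
X(h, n) = 4 + h (X(h, n) = h + 4 = 4 + h)
R(t) = -42*t (R(t) = (7*t)*(-6) = -42*t)
R(l(x)) - X(-73, J) = -84*(-1)² - (4 - 73) = -84 - 1*(-69) = -42*2 + 69 = -84 + 69 = -15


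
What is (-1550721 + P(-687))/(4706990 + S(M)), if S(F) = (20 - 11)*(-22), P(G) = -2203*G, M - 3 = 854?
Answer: -9315/1176698 ≈ -0.0079162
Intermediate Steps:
M = 857 (M = 3 + 854 = 857)
S(F) = -198 (S(F) = 9*(-22) = -198)
(-1550721 + P(-687))/(4706990 + S(M)) = (-1550721 - 2203*(-687))/(4706990 - 198) = (-1550721 + 1513461)/4706792 = -37260*1/4706792 = -9315/1176698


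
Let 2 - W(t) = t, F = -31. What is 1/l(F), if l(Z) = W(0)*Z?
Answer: -1/62 ≈ -0.016129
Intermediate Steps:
W(t) = 2 - t
l(Z) = 2*Z (l(Z) = (2 - 1*0)*Z = (2 + 0)*Z = 2*Z)
1/l(F) = 1/(2*(-31)) = 1/(-62) = -1/62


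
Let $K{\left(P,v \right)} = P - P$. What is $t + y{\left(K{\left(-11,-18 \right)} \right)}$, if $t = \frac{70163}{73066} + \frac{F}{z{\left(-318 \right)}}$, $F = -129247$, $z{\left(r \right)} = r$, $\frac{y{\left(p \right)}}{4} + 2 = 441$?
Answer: $\frac{12566628016}{5808747} \approx 2163.4$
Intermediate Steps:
$K{\left(P,v \right)} = 0$
$y{\left(p \right)} = 1756$ ($y{\left(p \right)} = -8 + 4 \cdot 441 = -8 + 1764 = 1756$)
$t = \frac{2366468284}{5808747}$ ($t = \frac{70163}{73066} - \frac{129247}{-318} = 70163 \cdot \frac{1}{73066} - - \frac{129247}{318} = \frac{70163}{73066} + \frac{129247}{318} = \frac{2366468284}{5808747} \approx 407.4$)
$t + y{\left(K{\left(-11,-18 \right)} \right)} = \frac{2366468284}{5808747} + 1756 = \frac{12566628016}{5808747}$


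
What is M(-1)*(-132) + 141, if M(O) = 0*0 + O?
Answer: 273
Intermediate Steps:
M(O) = O (M(O) = 0 + O = O)
M(-1)*(-132) + 141 = -1*(-132) + 141 = 132 + 141 = 273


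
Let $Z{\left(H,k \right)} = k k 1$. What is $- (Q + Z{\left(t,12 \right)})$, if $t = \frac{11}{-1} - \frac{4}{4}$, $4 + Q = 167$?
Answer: $-307$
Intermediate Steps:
$Q = 163$ ($Q = -4 + 167 = 163$)
$t = -12$ ($t = 11 \left(-1\right) - 1 = -11 - 1 = -12$)
$Z{\left(H,k \right)} = k^{2}$ ($Z{\left(H,k \right)} = k^{2} \cdot 1 = k^{2}$)
$- (Q + Z{\left(t,12 \right)}) = - (163 + 12^{2}) = - (163 + 144) = \left(-1\right) 307 = -307$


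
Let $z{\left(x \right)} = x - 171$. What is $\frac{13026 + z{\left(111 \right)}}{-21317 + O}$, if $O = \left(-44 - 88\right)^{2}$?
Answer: $- \frac{12966}{3893} \approx -3.3306$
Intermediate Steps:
$z{\left(x \right)} = -171 + x$
$O = 17424$ ($O = \left(-132\right)^{2} = 17424$)
$\frac{13026 + z{\left(111 \right)}}{-21317 + O} = \frac{13026 + \left(-171 + 111\right)}{-21317 + 17424} = \frac{13026 - 60}{-3893} = 12966 \left(- \frac{1}{3893}\right) = - \frac{12966}{3893}$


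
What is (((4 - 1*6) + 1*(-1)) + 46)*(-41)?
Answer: -1763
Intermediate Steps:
(((4 - 1*6) + 1*(-1)) + 46)*(-41) = (((4 - 6) - 1) + 46)*(-41) = ((-2 - 1) + 46)*(-41) = (-3 + 46)*(-41) = 43*(-41) = -1763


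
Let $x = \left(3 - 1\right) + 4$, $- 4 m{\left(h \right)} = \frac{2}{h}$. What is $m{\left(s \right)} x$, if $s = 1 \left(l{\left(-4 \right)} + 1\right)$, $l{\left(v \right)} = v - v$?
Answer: $-3$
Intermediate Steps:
$l{\left(v \right)} = 0$
$s = 1$ ($s = 1 \left(0 + 1\right) = 1 \cdot 1 = 1$)
$m{\left(h \right)} = - \frac{1}{2 h}$ ($m{\left(h \right)} = - \frac{2 \frac{1}{h}}{4} = - \frac{1}{2 h}$)
$x = 6$ ($x = 2 + 4 = 6$)
$m{\left(s \right)} x = - \frac{1}{2 \cdot 1} \cdot 6 = \left(- \frac{1}{2}\right) 1 \cdot 6 = \left(- \frac{1}{2}\right) 6 = -3$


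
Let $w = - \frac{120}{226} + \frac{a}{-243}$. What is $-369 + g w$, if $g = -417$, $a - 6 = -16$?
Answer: $- \frac{1507907}{9153} \approx -164.74$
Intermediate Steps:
$a = -10$ ($a = 6 - 16 = -10$)
$w = - \frac{13450}{27459}$ ($w = - \frac{120}{226} - \frac{10}{-243} = \left(-120\right) \frac{1}{226} - - \frac{10}{243} = - \frac{60}{113} + \frac{10}{243} = - \frac{13450}{27459} \approx -0.48982$)
$-369 + g w = -369 - - \frac{1869550}{9153} = -369 + \frac{1869550}{9153} = - \frac{1507907}{9153}$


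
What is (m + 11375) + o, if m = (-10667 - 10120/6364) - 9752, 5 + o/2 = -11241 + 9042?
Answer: -21404662/1591 ≈ -13454.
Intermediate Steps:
o = -4408 (o = -10 + 2*(-11241 + 9042) = -10 + 2*(-2199) = -10 - 4398 = -4408)
m = -32489159/1591 (m = (-10667 - 10120*1/6364) - 9752 = (-10667 - 2530/1591) - 9752 = -16973727/1591 - 9752 = -32489159/1591 ≈ -20421.)
(m + 11375) + o = (-32489159/1591 + 11375) - 4408 = -14391534/1591 - 4408 = -21404662/1591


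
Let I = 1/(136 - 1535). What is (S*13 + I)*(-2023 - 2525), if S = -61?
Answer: 5045587584/1399 ≈ 3.6066e+6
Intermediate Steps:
I = -1/1399 (I = 1/(-1399) = -1/1399 ≈ -0.00071480)
(S*13 + I)*(-2023 - 2525) = (-61*13 - 1/1399)*(-2023 - 2525) = (-793 - 1/1399)*(-4548) = -1109408/1399*(-4548) = 5045587584/1399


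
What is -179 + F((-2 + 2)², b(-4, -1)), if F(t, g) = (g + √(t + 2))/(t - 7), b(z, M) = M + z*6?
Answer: -1228/7 - √2/7 ≈ -175.63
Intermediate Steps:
b(z, M) = M + 6*z
F(t, g) = (g + √(2 + t))/(-7 + t)
-179 + F((-2 + 2)², b(-4, -1)) = -179 + ((-1 + 6*(-4)) + √(2 + (-2 + 2)²))/(-7 + (-2 + 2)²) = -179 + ((-1 - 24) + √(2 + 0²))/(-7 + 0²) = -179 + (-25 + √(2 + 0))/(-7 + 0) = -179 + (-25 + √2)/(-7) = -179 - (-25 + √2)/7 = -179 + (25/7 - √2/7) = -1228/7 - √2/7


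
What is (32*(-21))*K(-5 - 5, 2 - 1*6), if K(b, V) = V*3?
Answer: 8064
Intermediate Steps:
K(b, V) = 3*V
(32*(-21))*K(-5 - 5, 2 - 1*6) = (32*(-21))*(3*(2 - 1*6)) = -2016*(2 - 6) = -2016*(-4) = -672*(-12) = 8064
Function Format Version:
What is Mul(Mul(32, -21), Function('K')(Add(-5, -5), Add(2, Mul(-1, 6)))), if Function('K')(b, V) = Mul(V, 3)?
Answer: 8064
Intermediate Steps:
Function('K')(b, V) = Mul(3, V)
Mul(Mul(32, -21), Function('K')(Add(-5, -5), Add(2, Mul(-1, 6)))) = Mul(Mul(32, -21), Mul(3, Add(2, Mul(-1, 6)))) = Mul(-672, Mul(3, Add(2, -6))) = Mul(-672, Mul(3, -4)) = Mul(-672, -12) = 8064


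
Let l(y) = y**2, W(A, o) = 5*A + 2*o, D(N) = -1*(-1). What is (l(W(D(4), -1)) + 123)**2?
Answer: 17424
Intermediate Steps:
D(N) = 1
W(A, o) = 2*o + 5*A
(l(W(D(4), -1)) + 123)**2 = ((2*(-1) + 5*1)**2 + 123)**2 = ((-2 + 5)**2 + 123)**2 = (3**2 + 123)**2 = (9 + 123)**2 = 132**2 = 17424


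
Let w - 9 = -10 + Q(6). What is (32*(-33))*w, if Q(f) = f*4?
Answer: -24288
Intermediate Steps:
Q(f) = 4*f
w = 23 (w = 9 + (-10 + 4*6) = 9 + (-10 + 24) = 9 + 14 = 23)
(32*(-33))*w = (32*(-33))*23 = -1056*23 = -24288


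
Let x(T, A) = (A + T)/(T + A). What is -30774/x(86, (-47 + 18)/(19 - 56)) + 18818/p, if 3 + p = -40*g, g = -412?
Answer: -507044380/16477 ≈ -30773.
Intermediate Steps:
x(T, A) = 1 (x(T, A) = (A + T)/(A + T) = 1)
p = 16477 (p = -3 - 40*(-412) = -3 + 16480 = 16477)
-30774/x(86, (-47 + 18)/(19 - 56)) + 18818/p = -30774/1 + 18818/16477 = -30774*1 + 18818*(1/16477) = -30774 + 18818/16477 = -507044380/16477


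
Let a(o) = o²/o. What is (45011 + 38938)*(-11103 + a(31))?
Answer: -929483328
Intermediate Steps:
a(o) = o
(45011 + 38938)*(-11103 + a(31)) = (45011 + 38938)*(-11103 + 31) = 83949*(-11072) = -929483328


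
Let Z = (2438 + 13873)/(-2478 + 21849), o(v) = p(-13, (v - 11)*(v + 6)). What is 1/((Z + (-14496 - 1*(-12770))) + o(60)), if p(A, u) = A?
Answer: -6457/11223286 ≈ -0.00057532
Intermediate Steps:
o(v) = -13
Z = 5437/6457 (Z = 16311/19371 = 16311*(1/19371) = 5437/6457 ≈ 0.84203)
1/((Z + (-14496 - 1*(-12770))) + o(60)) = 1/((5437/6457 + (-14496 - 1*(-12770))) - 13) = 1/((5437/6457 + (-14496 + 12770)) - 13) = 1/((5437/6457 - 1726) - 13) = 1/(-11139345/6457 - 13) = 1/(-11223286/6457) = -6457/11223286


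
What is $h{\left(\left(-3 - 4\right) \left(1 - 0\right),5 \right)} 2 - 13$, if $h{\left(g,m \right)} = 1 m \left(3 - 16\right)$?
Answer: $-143$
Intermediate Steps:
$h{\left(g,m \right)} = - 13 m$ ($h{\left(g,m \right)} = m \left(3 - 16\right) = m \left(-13\right) = - 13 m$)
$h{\left(\left(-3 - 4\right) \left(1 - 0\right),5 \right)} 2 - 13 = \left(-13\right) 5 \cdot 2 - 13 = \left(-65\right) 2 - 13 = -130 - 13 = -143$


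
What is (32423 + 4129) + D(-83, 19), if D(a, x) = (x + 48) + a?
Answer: 36536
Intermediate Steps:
D(a, x) = 48 + a + x (D(a, x) = (48 + x) + a = 48 + a + x)
(32423 + 4129) + D(-83, 19) = (32423 + 4129) + (48 - 83 + 19) = 36552 - 16 = 36536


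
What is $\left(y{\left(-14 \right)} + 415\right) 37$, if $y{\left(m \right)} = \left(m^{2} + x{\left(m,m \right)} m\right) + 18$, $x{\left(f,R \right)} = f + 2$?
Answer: $29489$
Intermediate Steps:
$x{\left(f,R \right)} = 2 + f$
$y{\left(m \right)} = 18 + m^{2} + m \left(2 + m\right)$ ($y{\left(m \right)} = \left(m^{2} + \left(2 + m\right) m\right) + 18 = \left(m^{2} + m \left(2 + m\right)\right) + 18 = 18 + m^{2} + m \left(2 + m\right)$)
$\left(y{\left(-14 \right)} + 415\right) 37 = \left(\left(18 + 2 \left(-14\right) + 2 \left(-14\right)^{2}\right) + 415\right) 37 = \left(\left(18 - 28 + 2 \cdot 196\right) + 415\right) 37 = \left(\left(18 - 28 + 392\right) + 415\right) 37 = \left(382 + 415\right) 37 = 797 \cdot 37 = 29489$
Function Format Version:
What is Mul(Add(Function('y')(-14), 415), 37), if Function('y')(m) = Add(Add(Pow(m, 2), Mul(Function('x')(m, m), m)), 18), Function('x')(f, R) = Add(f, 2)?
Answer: 29489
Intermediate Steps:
Function('x')(f, R) = Add(2, f)
Function('y')(m) = Add(18, Pow(m, 2), Mul(m, Add(2, m))) (Function('y')(m) = Add(Add(Pow(m, 2), Mul(Add(2, m), m)), 18) = Add(Add(Pow(m, 2), Mul(m, Add(2, m))), 18) = Add(18, Pow(m, 2), Mul(m, Add(2, m))))
Mul(Add(Function('y')(-14), 415), 37) = Mul(Add(Add(18, Mul(2, -14), Mul(2, Pow(-14, 2))), 415), 37) = Mul(Add(Add(18, -28, Mul(2, 196)), 415), 37) = Mul(Add(Add(18, -28, 392), 415), 37) = Mul(Add(382, 415), 37) = Mul(797, 37) = 29489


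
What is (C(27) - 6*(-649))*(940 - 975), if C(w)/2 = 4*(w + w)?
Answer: -151410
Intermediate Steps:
C(w) = 16*w (C(w) = 2*(4*(w + w)) = 2*(4*(2*w)) = 2*(8*w) = 16*w)
(C(27) - 6*(-649))*(940 - 975) = (16*27 - 6*(-649))*(940 - 975) = (432 + 3894)*(-35) = 4326*(-35) = -151410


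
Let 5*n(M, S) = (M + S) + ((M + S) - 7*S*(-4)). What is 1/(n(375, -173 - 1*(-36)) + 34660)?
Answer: 1/33988 ≈ 2.9422e-5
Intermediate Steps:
n(M, S) = 6*S + 2*M/5 (n(M, S) = ((M + S) + ((M + S) - 7*S*(-4)))/5 = ((M + S) + ((M + S) + 28*S))/5 = ((M + S) + (M + 29*S))/5 = (2*M + 30*S)/5 = 6*S + 2*M/5)
1/(n(375, -173 - 1*(-36)) + 34660) = 1/((6*(-173 - 1*(-36)) + (⅖)*375) + 34660) = 1/((6*(-173 + 36) + 150) + 34660) = 1/((6*(-137) + 150) + 34660) = 1/((-822 + 150) + 34660) = 1/(-672 + 34660) = 1/33988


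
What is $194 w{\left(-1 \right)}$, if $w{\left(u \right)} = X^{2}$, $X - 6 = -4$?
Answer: $776$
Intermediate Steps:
$X = 2$ ($X = 6 - 4 = 2$)
$w{\left(u \right)} = 4$ ($w{\left(u \right)} = 2^{2} = 4$)
$194 w{\left(-1 \right)} = 194 \cdot 4 = 776$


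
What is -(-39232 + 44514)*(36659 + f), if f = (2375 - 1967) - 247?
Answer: -194483240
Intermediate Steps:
f = 161 (f = 408 - 247 = 161)
-(-39232 + 44514)*(36659 + f) = -(-39232 + 44514)*(36659 + 161) = -5282*36820 = -1*194483240 = -194483240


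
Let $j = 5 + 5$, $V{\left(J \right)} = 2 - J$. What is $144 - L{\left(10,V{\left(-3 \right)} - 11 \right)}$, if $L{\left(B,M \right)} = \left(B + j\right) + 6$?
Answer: $118$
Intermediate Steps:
$j = 10$
$L{\left(B,M \right)} = 16 + B$ ($L{\left(B,M \right)} = \left(B + 10\right) + 6 = \left(10 + B\right) + 6 = 16 + B$)
$144 - L{\left(10,V{\left(-3 \right)} - 11 \right)} = 144 - \left(16 + 10\right) = 144 - 26 = 118$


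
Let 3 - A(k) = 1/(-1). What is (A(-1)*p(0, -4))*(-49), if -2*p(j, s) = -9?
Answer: -882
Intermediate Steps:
A(k) = 4 (A(k) = 3 - 1/(-1) = 3 - 1*(-1) = 3 + 1 = 4)
p(j, s) = 9/2 (p(j, s) = -½*(-9) = 9/2)
(A(-1)*p(0, -4))*(-49) = (4*(9/2))*(-49) = 18*(-49) = -882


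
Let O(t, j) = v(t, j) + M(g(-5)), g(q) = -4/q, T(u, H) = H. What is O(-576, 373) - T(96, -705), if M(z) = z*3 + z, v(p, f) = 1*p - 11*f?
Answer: -19854/5 ≈ -3970.8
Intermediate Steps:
v(p, f) = p - 11*f
M(z) = 4*z (M(z) = 3*z + z = 4*z)
O(t, j) = 16/5 + t - 11*j (O(t, j) = (t - 11*j) + 4*(-4/(-5)) = (t - 11*j) + 4*(-4*(-1/5)) = (t - 11*j) + 4*(4/5) = (t - 11*j) + 16/5 = 16/5 + t - 11*j)
O(-576, 373) - T(96, -705) = (16/5 - 576 - 11*373) - 1*(-705) = (16/5 - 576 - 4103) + 705 = -23379/5 + 705 = -19854/5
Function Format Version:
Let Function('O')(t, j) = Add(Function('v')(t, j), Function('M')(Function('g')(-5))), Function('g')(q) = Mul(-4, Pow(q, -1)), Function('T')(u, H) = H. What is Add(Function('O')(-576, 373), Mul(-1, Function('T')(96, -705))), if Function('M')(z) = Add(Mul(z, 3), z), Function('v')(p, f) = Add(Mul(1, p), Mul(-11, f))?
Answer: Rational(-19854, 5) ≈ -3970.8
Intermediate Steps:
Function('v')(p, f) = Add(p, Mul(-11, f))
Function('M')(z) = Mul(4, z) (Function('M')(z) = Add(Mul(3, z), z) = Mul(4, z))
Function('O')(t, j) = Add(Rational(16, 5), t, Mul(-11, j)) (Function('O')(t, j) = Add(Add(t, Mul(-11, j)), Mul(4, Mul(-4, Pow(-5, -1)))) = Add(Add(t, Mul(-11, j)), Mul(4, Mul(-4, Rational(-1, 5)))) = Add(Add(t, Mul(-11, j)), Mul(4, Rational(4, 5))) = Add(Add(t, Mul(-11, j)), Rational(16, 5)) = Add(Rational(16, 5), t, Mul(-11, j)))
Add(Function('O')(-576, 373), Mul(-1, Function('T')(96, -705))) = Add(Add(Rational(16, 5), -576, Mul(-11, 373)), Mul(-1, -705)) = Add(Add(Rational(16, 5), -576, -4103), 705) = Add(Rational(-23379, 5), 705) = Rational(-19854, 5)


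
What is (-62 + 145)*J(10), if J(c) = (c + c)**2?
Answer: 33200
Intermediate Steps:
J(c) = 4*c**2 (J(c) = (2*c)**2 = 4*c**2)
(-62 + 145)*J(10) = (-62 + 145)*(4*10**2) = 83*(4*100) = 83*400 = 33200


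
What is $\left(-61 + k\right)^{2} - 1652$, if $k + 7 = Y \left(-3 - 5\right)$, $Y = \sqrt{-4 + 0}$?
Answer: $2716 + 2176 i \approx 2716.0 + 2176.0 i$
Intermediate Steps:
$Y = 2 i$ ($Y = \sqrt{-4} = 2 i \approx 2.0 i$)
$k = -7 - 16 i$ ($k = -7 + 2 i \left(-3 - 5\right) = -7 + 2 i \left(-8\right) = -7 - 16 i \approx -7.0 - 16.0 i$)
$\left(-61 + k\right)^{2} - 1652 = \left(-61 - \left(7 + 16 i\right)\right)^{2} - 1652 = \left(-68 - 16 i\right)^{2} - 1652 = -1652 + \left(-68 - 16 i\right)^{2}$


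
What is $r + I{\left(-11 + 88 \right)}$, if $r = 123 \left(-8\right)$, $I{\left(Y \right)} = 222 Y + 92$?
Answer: $16202$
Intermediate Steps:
$I{\left(Y \right)} = 92 + 222 Y$
$r = -984$
$r + I{\left(-11 + 88 \right)} = -984 + \left(92 + 222 \left(-11 + 88\right)\right) = -984 + \left(92 + 222 \cdot 77\right) = -984 + \left(92 + 17094\right) = -984 + 17186 = 16202$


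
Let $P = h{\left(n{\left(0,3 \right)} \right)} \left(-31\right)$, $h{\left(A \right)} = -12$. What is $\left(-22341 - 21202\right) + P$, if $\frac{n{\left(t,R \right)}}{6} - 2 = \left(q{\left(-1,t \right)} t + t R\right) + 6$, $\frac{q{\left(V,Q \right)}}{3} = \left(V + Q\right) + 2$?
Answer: $-43171$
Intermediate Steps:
$q{\left(V,Q \right)} = 6 + 3 Q + 3 V$ ($q{\left(V,Q \right)} = 3 \left(\left(V + Q\right) + 2\right) = 3 \left(\left(Q + V\right) + 2\right) = 3 \left(2 + Q + V\right) = 6 + 3 Q + 3 V$)
$n{\left(t,R \right)} = 48 + 6 R t + 6 t \left(3 + 3 t\right)$ ($n{\left(t,R \right)} = 12 + 6 \left(\left(\left(6 + 3 t + 3 \left(-1\right)\right) t + t R\right) + 6\right) = 12 + 6 \left(\left(\left(6 + 3 t - 3\right) t + R t\right) + 6\right) = 12 + 6 \left(\left(\left(3 + 3 t\right) t + R t\right) + 6\right) = 12 + 6 \left(\left(t \left(3 + 3 t\right) + R t\right) + 6\right) = 12 + 6 \left(\left(R t + t \left(3 + 3 t\right)\right) + 6\right) = 12 + 6 \left(6 + R t + t \left(3 + 3 t\right)\right) = 12 + \left(36 + 6 R t + 6 t \left(3 + 3 t\right)\right) = 48 + 6 R t + 6 t \left(3 + 3 t\right)$)
$P = 372$ ($P = \left(-12\right) \left(-31\right) = 372$)
$\left(-22341 - 21202\right) + P = \left(-22341 - 21202\right) + 372 = -43543 + 372 = -43171$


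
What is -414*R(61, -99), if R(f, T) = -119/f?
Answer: 49266/61 ≈ 807.64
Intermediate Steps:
-414*R(61, -99) = -(-49266)/61 = -414*(-119/61) = 49266/61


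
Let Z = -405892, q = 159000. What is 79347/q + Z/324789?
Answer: -12921931739/17213817000 ≈ -0.75067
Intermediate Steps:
79347/q + Z/324789 = 79347/159000 - 405892/324789 = 79347*(1/159000) - 405892*1/324789 = 26449/53000 - 405892/324789 = -12921931739/17213817000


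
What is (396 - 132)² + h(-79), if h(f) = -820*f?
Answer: 134476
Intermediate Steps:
(396 - 132)² + h(-79) = (396 - 132)² - 820*(-79) = 264² + 64780 = 69696 + 64780 = 134476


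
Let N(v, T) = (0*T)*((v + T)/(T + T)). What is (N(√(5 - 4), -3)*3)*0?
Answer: 0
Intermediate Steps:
N(v, T) = 0 (N(v, T) = 0*((T + v)/((2*T))) = 0*((T + v)*(1/(2*T))) = 0*((T + v)/(2*T)) = 0)
(N(√(5 - 4), -3)*3)*0 = (0*3)*0 = 0*0 = 0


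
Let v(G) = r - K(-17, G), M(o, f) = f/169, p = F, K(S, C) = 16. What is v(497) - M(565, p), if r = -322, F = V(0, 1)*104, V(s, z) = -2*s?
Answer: -338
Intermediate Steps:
F = 0 (F = -2*0*104 = 0*104 = 0)
p = 0
M(o, f) = f/169
v(G) = -338 (v(G) = -322 - 1*16 = -322 - 16 = -338)
v(497) - M(565, p) = -338 - 0/169 = -338 - 1*0 = -338 + 0 = -338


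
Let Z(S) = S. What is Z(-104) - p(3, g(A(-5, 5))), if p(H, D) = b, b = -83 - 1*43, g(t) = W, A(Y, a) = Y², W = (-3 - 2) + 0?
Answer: 22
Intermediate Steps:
W = -5 (W = -5 + 0 = -5)
g(t) = -5
b = -126 (b = -83 - 43 = -126)
p(H, D) = -126
Z(-104) - p(3, g(A(-5, 5))) = -104 - 1*(-126) = -104 + 126 = 22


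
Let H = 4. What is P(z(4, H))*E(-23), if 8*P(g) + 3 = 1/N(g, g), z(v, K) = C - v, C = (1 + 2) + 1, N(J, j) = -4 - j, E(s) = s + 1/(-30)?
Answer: 8983/960 ≈ 9.3573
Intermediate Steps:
E(s) = -1/30 + s (E(s) = s - 1/30 = -1/30 + s)
C = 4 (C = 3 + 1 = 4)
z(v, K) = 4 - v
P(g) = -3/8 + 1/(8*(-4 - g))
P(z(4, H))*E(-23) = ((-13 - 3*(4 - 1*4))/(8*(4 + (4 - 1*4))))*(-1/30 - 23) = ((-13 - 3*(4 - 4))/(8*(4 + (4 - 4))))*(-691/30) = ((-13 - 3*0)/(8*(4 + 0)))*(-691/30) = ((1/8)*(-13 + 0)/4)*(-691/30) = ((1/8)*(1/4)*(-13))*(-691/30) = -13/32*(-691/30) = 8983/960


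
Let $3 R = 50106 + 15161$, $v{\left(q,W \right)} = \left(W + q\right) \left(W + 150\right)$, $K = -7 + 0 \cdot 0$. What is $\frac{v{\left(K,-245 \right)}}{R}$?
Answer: $\frac{71820}{65267} \approx 1.1004$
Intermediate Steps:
$K = -7$ ($K = -7 + 0 = -7$)
$v{\left(q,W \right)} = \left(150 + W\right) \left(W + q\right)$ ($v{\left(q,W \right)} = \left(W + q\right) \left(150 + W\right) = \left(150 + W\right) \left(W + q\right)$)
$R = \frac{65267}{3}$ ($R = \frac{50106 + 15161}{3} = \frac{1}{3} \cdot 65267 = \frac{65267}{3} \approx 21756.0$)
$\frac{v{\left(K,-245 \right)}}{R} = \frac{\left(-245\right)^{2} + 150 \left(-245\right) + 150 \left(-7\right) - -1715}{\frac{65267}{3}} = \left(60025 - 36750 - 1050 + 1715\right) \frac{3}{65267} = 23940 \cdot \frac{3}{65267} = \frac{71820}{65267}$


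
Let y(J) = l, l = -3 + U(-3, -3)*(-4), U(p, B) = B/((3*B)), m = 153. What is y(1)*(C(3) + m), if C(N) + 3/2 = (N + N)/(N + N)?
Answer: -3965/6 ≈ -660.83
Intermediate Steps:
C(N) = -½ (C(N) = -3/2 + (N + N)/(N + N) = -3/2 + (2*N)/((2*N)) = -3/2 + (2*N)*(1/(2*N)) = -3/2 + 1 = -½)
U(p, B) = ⅓ (U(p, B) = B*(1/(3*B)) = ⅓)
l = -13/3 (l = -3 + (⅓)*(-4) = -3 - 4/3 = -13/3 ≈ -4.3333)
y(J) = -13/3
y(1)*(C(3) + m) = -13*(-½ + 153)/3 = -13/3*305/2 = -3965/6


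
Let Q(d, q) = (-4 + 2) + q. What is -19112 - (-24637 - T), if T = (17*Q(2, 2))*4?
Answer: 5525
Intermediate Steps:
Q(d, q) = -2 + q
T = 0 (T = (17*(-2 + 2))*4 = (17*0)*4 = 0*4 = 0)
-19112 - (-24637 - T) = -19112 - (-24637 - 1*0) = -19112 - (-24637 + 0) = -19112 - 1*(-24637) = -19112 + 24637 = 5525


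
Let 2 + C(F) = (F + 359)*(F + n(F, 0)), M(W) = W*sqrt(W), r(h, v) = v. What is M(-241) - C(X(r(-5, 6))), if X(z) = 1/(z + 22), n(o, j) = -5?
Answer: 1398935/784 - 241*I*sqrt(241) ≈ 1784.4 - 3741.3*I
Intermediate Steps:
X(z) = 1/(22 + z)
M(W) = W**(3/2)
C(F) = -2 + (-5 + F)*(359 + F) (C(F) = -2 + (F + 359)*(F - 5) = -2 + (359 + F)*(-5 + F) = -2 + (-5 + F)*(359 + F))
M(-241) - C(X(r(-5, 6))) = (-241)**(3/2) - (-1797 + (1/(22 + 6))**2 + 354/(22 + 6)) = -241*I*sqrt(241) - (-1797 + (1/28)**2 + 354/28) = -241*I*sqrt(241) - (-1797 + (1/28)**2 + 354*(1/28)) = -241*I*sqrt(241) - (-1797 + 1/784 + 177/14) = -241*I*sqrt(241) - 1*(-1398935/784) = -241*I*sqrt(241) + 1398935/784 = 1398935/784 - 241*I*sqrt(241)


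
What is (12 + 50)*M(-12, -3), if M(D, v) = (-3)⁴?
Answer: 5022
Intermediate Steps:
M(D, v) = 81
(12 + 50)*M(-12, -3) = (12 + 50)*81 = 62*81 = 5022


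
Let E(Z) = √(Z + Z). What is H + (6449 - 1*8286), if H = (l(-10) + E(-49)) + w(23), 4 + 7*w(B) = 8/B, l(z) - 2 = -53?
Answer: -43436/23 + 7*I*√2 ≈ -1888.5 + 9.8995*I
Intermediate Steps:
l(z) = -51 (l(z) = 2 - 53 = -51)
w(B) = -4/7 + 8/(7*B) (w(B) = -4/7 + (8/B)/7 = -4/7 + 8/(7*B))
E(Z) = √2*√Z (E(Z) = √(2*Z) = √2*√Z)
H = -1185/23 + 7*I*√2 (H = (-51 + √2*√(-49)) + (4/7)*(2 - 1*23)/23 = (-51 + √2*(7*I)) + (4/7)*(1/23)*(2 - 23) = (-51 + 7*I*√2) + (4/7)*(1/23)*(-21) = (-51 + 7*I*√2) - 12/23 = -1185/23 + 7*I*√2 ≈ -51.522 + 9.8995*I)
H + (6449 - 1*8286) = (-1185/23 + 7*I*√2) + (6449 - 1*8286) = (-1185/23 + 7*I*√2) + (6449 - 8286) = (-1185/23 + 7*I*√2) - 1837 = -43436/23 + 7*I*√2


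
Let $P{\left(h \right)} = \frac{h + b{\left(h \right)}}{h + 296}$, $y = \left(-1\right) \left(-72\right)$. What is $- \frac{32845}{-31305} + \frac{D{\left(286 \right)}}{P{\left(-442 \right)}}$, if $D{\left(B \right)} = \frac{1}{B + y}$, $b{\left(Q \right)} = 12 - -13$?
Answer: $\frac{54531880}{51926647} \approx 1.0502$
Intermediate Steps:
$y = 72$
$b{\left(Q \right)} = 25$ ($b{\left(Q \right)} = 12 + 13 = 25$)
$P{\left(h \right)} = \frac{25 + h}{296 + h}$ ($P{\left(h \right)} = \frac{h + 25}{h + 296} = \frac{25 + h}{296 + h}$)
$D{\left(B \right)} = \frac{1}{72 + B}$ ($D{\left(B \right)} = \frac{1}{B + 72} = \frac{1}{72 + B}$)
$- \frac{32845}{-31305} + \frac{D{\left(286 \right)}}{P{\left(-442 \right)}} = - \frac{32845}{-31305} + \frac{1}{\left(72 + 286\right) \frac{25 - 442}{296 - 442}} = \left(-32845\right) \left(- \frac{1}{31305}\right) + \frac{1}{358 \frac{1}{-146} \left(-417\right)} = \frac{6569}{6261} + \frac{1}{358 \left(\left(- \frac{1}{146}\right) \left(-417\right)\right)} = \frac{6569}{6261} + \frac{1}{358 \cdot \frac{417}{146}} = \frac{6569}{6261} + \frac{1}{358} \cdot \frac{146}{417} = \frac{6569}{6261} + \frac{73}{74643} = \frac{54531880}{51926647}$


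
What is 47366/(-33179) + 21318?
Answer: 707262556/33179 ≈ 21317.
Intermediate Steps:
47366/(-33179) + 21318 = 47366*(-1/33179) + 21318 = -47366/33179 + 21318 = 707262556/33179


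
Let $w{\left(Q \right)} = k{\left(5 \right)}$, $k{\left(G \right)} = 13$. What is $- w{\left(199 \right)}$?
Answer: $-13$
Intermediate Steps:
$w{\left(Q \right)} = 13$
$- w{\left(199 \right)} = \left(-1\right) 13 = -13$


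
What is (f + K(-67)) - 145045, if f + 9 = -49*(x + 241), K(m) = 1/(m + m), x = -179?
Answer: -19844329/134 ≈ -1.4809e+5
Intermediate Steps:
K(m) = 1/(2*m)
f = -3047 (f = -9 - 49*(-179 + 241) = -9 - 49*62 = -9 - 3038 = -3047)
(f + K(-67)) - 145045 = (-3047 + (1/2)/(-67)) - 145045 = (-3047 + (1/2)*(-1/67)) - 145045 = (-3047 - 1/134) - 145045 = -408299/134 - 145045 = -19844329/134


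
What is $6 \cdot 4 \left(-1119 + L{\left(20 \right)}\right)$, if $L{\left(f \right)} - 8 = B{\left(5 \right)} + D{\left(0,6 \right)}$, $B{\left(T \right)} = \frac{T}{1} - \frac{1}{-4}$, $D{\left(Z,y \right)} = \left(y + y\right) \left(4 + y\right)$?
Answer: $-23658$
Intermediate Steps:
$D{\left(Z,y \right)} = 2 y \left(4 + y\right)$
$B{\left(T \right)} = \frac{1}{4} + T$ ($B{\left(T \right)} = T 1 - - \frac{1}{4} = T + \frac{1}{4} = \frac{1}{4} + T$)
$L{\left(f \right)} = \frac{533}{4}$ ($L{\left(f \right)} = 8 + \left(\left(\frac{1}{4} + 5\right) + 2 \cdot 6 \left(4 + 6\right)\right) = 8 + \left(\frac{21}{4} + 2 \cdot 6 \cdot 10\right) = 8 + \left(\frac{21}{4} + 120\right) = 8 + \frac{501}{4} = \frac{533}{4}$)
$6 \cdot 4 \left(-1119 + L{\left(20 \right)}\right) = 6 \cdot 4 \left(-1119 + \frac{533}{4}\right) = 24 \left(- \frac{3943}{4}\right) = -23658$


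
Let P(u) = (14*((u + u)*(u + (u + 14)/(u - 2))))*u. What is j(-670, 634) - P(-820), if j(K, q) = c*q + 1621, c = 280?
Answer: 6337629209351/411 ≈ 1.5420e+10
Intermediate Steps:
j(K, q) = 1621 + 280*q (j(K, q) = 280*q + 1621 = 1621 + 280*q)
P(u) = 28*u²*(u + (14 + u)/(-2 + u)) (P(u) = (14*((2*u)*(u + (14 + u)/(-2 + u))))*u = (14*(2*u*(u + (14 + u)/(-2 + u))))*u = (28*u*(u + (14 + u)/(-2 + u)))*u = 28*u²*(u + (14 + u)/(-2 + u)))
j(-670, 634) - P(-820) = (1621 + 280*634) - 28*(-820)²*(14 + (-820)² - 1*(-820))/(-2 - 820) = (1621 + 177520) - 28*672400*(14 + 672400 + 820)/(-822) = 179141 - 28*672400*(-1)*673234/822 = 179141 - 1*(-6337555582400/411) = 179141 + 6337555582400/411 = 6337629209351/411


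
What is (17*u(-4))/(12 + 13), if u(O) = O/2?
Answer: -34/25 ≈ -1.3600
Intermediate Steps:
u(O) = O/2 (u(O) = O*(½) = O/2)
(17*u(-4))/(12 + 13) = (17*((½)*(-4)))/(12 + 13) = (17*(-2))/25 = -34*1/25 = -34/25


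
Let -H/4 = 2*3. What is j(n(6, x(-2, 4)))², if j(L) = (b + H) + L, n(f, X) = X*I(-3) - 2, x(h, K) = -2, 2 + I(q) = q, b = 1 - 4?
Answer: 361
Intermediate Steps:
b = -3
I(q) = -2 + q
n(f, X) = -2 - 5*X (n(f, X) = X*(-2 - 3) - 2 = X*(-5) - 2 = -5*X - 2 = -2 - 5*X)
H = -24 (H = -8*3 = -4*6 = -24)
j(L) = -27 + L (j(L) = (-3 - 24) + L = -27 + L)
j(n(6, x(-2, 4)))² = (-27 + (-2 - 5*(-2)))² = (-27 + (-2 + 10))² = (-27 + 8)² = (-19)² = 361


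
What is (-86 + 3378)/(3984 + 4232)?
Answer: 823/2054 ≈ 0.40068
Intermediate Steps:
(-86 + 3378)/(3984 + 4232) = 3292/8216 = 3292*(1/8216) = 823/2054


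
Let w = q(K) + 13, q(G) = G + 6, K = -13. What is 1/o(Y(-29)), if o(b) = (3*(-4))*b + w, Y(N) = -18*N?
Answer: -1/6258 ≈ -0.00015980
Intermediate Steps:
q(G) = 6 + G
w = 6 (w = (6 - 13) + 13 = -7 + 13 = 6)
o(b) = 6 - 12*b (o(b) = (3*(-4))*b + 6 = -12*b + 6 = 6 - 12*b)
1/o(Y(-29)) = 1/(6 - (-216)*(-29)) = 1/(6 - 12*522) = 1/(6 - 6264) = 1/(-6258) = -1/6258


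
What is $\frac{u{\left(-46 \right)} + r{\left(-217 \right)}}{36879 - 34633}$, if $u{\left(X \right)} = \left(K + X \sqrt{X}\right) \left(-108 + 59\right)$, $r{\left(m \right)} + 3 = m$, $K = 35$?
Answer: $- \frac{1935}{2246} + \frac{1127 i \sqrt{46}}{1123} \approx -0.86153 + 6.8065 i$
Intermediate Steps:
$r{\left(m \right)} = -3 + m$
$u{\left(X \right)} = -1715 - 49 X^{\frac{3}{2}}$ ($u{\left(X \right)} = \left(35 + X \sqrt{X}\right) \left(-108 + 59\right) = \left(35 + X^{\frac{3}{2}}\right) \left(-49\right) = -1715 - 49 X^{\frac{3}{2}}$)
$\frac{u{\left(-46 \right)} + r{\left(-217 \right)}}{36879 - 34633} = \frac{\left(-1715 - 49 \left(-46\right)^{\frac{3}{2}}\right) - 220}{36879 - 34633} = \frac{\left(-1715 - 49 \left(- 46 i \sqrt{46}\right)\right) - 220}{36879 - 34633} = \frac{\left(-1715 + 2254 i \sqrt{46}\right) - 220}{36879 - 34633} = \frac{-1935 + 2254 i \sqrt{46}}{2246} = \left(-1935 + 2254 i \sqrt{46}\right) \frac{1}{2246} = - \frac{1935}{2246} + \frac{1127 i \sqrt{46}}{1123}$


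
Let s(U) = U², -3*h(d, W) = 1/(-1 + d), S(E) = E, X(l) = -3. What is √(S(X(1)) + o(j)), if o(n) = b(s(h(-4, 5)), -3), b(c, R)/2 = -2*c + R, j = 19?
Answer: I*√2029/15 ≈ 3.003*I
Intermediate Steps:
h(d, W) = -1/(3*(-1 + d))
b(c, R) = -4*c + 2*R (b(c, R) = 2*(-2*c + R) = 2*(R - 2*c) = -4*c + 2*R)
o(n) = -1354/225 (o(n) = -4/(-3 + 3*(-4))² + 2*(-3) = -4/(-3 - 12)² - 6 = -4*(-1/(-15))² - 6 = -4*(-1*(-1/15))² - 6 = -4*(1/15)² - 6 = -4*1/225 - 6 = -4/225 - 6 = -1354/225)
√(S(X(1)) + o(j)) = √(-3 - 1354/225) = √(-2029/225) = I*√2029/15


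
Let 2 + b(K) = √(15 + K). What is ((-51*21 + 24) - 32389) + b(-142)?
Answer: -33438 + I*√127 ≈ -33438.0 + 11.269*I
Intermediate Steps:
b(K) = -2 + √(15 + K)
((-51*21 + 24) - 32389) + b(-142) = ((-51*21 + 24) - 32389) + (-2 + √(15 - 142)) = ((-1071 + 24) - 32389) + (-2 + √(-127)) = (-1047 - 32389) + (-2 + I*√127) = -33436 + (-2 + I*√127) = -33438 + I*√127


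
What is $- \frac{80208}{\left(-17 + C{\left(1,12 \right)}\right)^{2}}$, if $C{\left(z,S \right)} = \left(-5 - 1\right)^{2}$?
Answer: $- \frac{80208}{361} \approx -222.18$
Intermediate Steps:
$C{\left(z,S \right)} = 36$ ($C{\left(z,S \right)} = \left(-6\right)^{2} = 36$)
$- \frac{80208}{\left(-17 + C{\left(1,12 \right)}\right)^{2}} = - \frac{80208}{\left(-17 + 36\right)^{2}} = - \frac{80208}{19^{2}} = - \frac{80208}{361}$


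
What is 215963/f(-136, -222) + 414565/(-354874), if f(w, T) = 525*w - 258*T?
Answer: -3749771351/227829108 ≈ -16.459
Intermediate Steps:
f(w, T) = -258*T + 525*w
215963/f(-136, -222) + 414565/(-354874) = 215963/(-258*(-222) + 525*(-136)) + 414565/(-354874) = 215963/(57276 - 71400) + 414565*(-1/354874) = 215963/(-14124) - 414565/354874 = 215963*(-1/14124) - 414565/354874 = -19633/1284 - 414565/354874 = -3749771351/227829108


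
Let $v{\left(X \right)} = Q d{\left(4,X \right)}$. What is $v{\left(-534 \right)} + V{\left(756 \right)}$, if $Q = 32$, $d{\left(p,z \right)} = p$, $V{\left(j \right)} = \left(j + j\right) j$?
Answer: $1143200$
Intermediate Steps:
$V{\left(j \right)} = 2 j^{2}$ ($V{\left(j \right)} = 2 j j = 2 j^{2}$)
$v{\left(X \right)} = 128$ ($v{\left(X \right)} = 32 \cdot 4 = 128$)
$v{\left(-534 \right)} + V{\left(756 \right)} = 128 + 2 \cdot 756^{2} = 128 + 2 \cdot 571536 = 128 + 1143072 = 1143200$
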